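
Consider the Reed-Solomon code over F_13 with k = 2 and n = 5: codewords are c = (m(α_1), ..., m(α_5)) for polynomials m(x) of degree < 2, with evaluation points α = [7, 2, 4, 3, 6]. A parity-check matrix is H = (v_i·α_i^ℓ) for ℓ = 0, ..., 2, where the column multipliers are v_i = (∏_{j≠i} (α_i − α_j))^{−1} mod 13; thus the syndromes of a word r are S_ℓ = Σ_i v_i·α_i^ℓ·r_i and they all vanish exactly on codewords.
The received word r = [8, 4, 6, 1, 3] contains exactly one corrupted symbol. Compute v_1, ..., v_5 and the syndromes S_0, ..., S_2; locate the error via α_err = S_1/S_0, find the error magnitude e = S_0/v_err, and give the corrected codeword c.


S = (8, 3, 6), error at position 2, error magnitude e = 8, c = [8, 9, 6, 1, 3].

Step 1: column multipliers v_i = (∏_{j≠i}(α_i − α_j))^{−1} mod 13.
  i = 1 (α = 7): (7−2)(7−4)(7−3)(7−6) = 5·3·4·1 = 60 ≡ 8, so v_1 = 8^{−1} = 5 (mod 13).
  i = 2 (α = 2): (2−7)(2−4)(2−3)(2−6) = (−5)·(−2)·(−1)·(−4) = 40 ≡ 1, so v_2 = 1^{−1} = 1 (mod 13).
  i = 3 (α = 4): (4−7)(4−2)(4−3)(4−6) = (−3)·2·1·(−2) = 12 ≡ 12, so v_3 = 12^{−1} = 12 (mod 13).
  i = 4 (α = 3): (3−7)(3−2)(3−4)(3−6) = (−4)·1·(−1)·(−3) = −12 ≡ 1, so v_4 = 1^{−1} = 1 (mod 13).
  i = 5 (α = 6): (6−7)(6−2)(6−4)(6−3) = (−1)·4·2·3 = −24 ≡ 2, so v_5 = 2^{−1} = 7 (mod 13).
  v = [5, 1, 12, 1, 7].
Step 2: syndromes of r = [8, 4, 6, 1, 3] (all sums mod 13).
  S_0 = Σ v_i r_i = 5·8 + 1·4 + 12·6 + 1·1 + 7·3 = 138 ≡ 8.
  S_1 = Σ v_i α_i r_i = 5·7·8 + 1·2·4 + 12·4·6 + 1·3·1 + 7·6·3 = 705 ≡ 3.
  α_i^2 mod 13 = [10, 4, 3, 9, 10].
  S_2 = Σ v_i α_i^2 r_i = 5·10·8 + 1·4·4 + 12·3·6 + 1·9·1 + 7·10·3 = 851 ≡ 6.
  S = (8, 3, 6) ≠ 0, so r is not a codeword (an error is present).
Step 3: locate the error. For a single error e at position i, S_ℓ = v_i·e·α_i^ℓ, so α_err = S_1/S_0.
  S_0^{−1} = 8^{−1} = 5 (mod 13), so α_err = 3·5 = 15 ≡ 2 = α_2. Error position i = 2.
  Consistency check: S_2/S_1 = 6·9 = 54 ≡ 2 = α_err ✓ (single-error assumption holds).
Step 4: error magnitude e = S_0/v_2 = S_0·∏_{j≠2}(α_2 − α_j) = 8·1 = 8 ≡ 8 (mod 13).
Step 5: correct position 2: c_2 = r_2 − e = 4 − 8 ≡ 9 (mod 13). Hence c = [8, 9, 6, 1, 3].
  Check: interpolating c through the α_i gives m(x) = 12 + 5·x (degree < 2) with m(α_i) = c_i for every i, so c is indeed a codeword.


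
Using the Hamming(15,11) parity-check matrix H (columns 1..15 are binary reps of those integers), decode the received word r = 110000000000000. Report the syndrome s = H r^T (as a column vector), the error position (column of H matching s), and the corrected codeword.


s = (0, 0, 1, 1)^T, error position = 3, corrected codeword c = 111000000000000

Compute s = H r^T mod 2 one row at a time:
  s_1 = 0 + 0 + 0 + 0 + 0 + 0 + 0 + 0 = 0 ≡ 0 (mod 2).
  s_2 = 0 + 0 + 0 + 0 + 0 + 0 + 0 + 0 = 0 ≡ 0 (mod 2).
  s_3 = 1 + 0 + 0 + 0 + 0 + 0 + 0 + 0 = 1 ≡ 1 (mod 2).
  s_4 = 1 + 0 + 0 + 0 + 0 + 0 + 0 + 0 = 1 ≡ 1 (mod 2).
s = (0, 0, 1, 1)^T — this equals column 3 of H (binary 0011), so error is at position 3.
Correct: flip bit 3 of r = 110000000000000 to get c = 111000000000000.


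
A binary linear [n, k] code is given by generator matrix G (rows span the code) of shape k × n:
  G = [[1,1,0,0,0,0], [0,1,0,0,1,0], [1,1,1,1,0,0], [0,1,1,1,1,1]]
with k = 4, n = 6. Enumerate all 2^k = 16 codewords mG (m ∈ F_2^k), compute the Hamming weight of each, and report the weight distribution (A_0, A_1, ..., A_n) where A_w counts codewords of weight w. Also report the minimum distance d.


Weight distribution: A_0 = 1, A_1 = 1, A_2 = 4, A_3 = 4, A_4 = 3, A_5 = 3. Minimum distance d = 1.

Enumerate all 2^4 = 16 messages m ∈ F_2^4.
For each, compute codeword c = mG in F_2^6, then tally its weight.
  m = 0000 → c = 000000, weight = 0.
  m = 1000 → c = 110000, weight = 2.
  m = 0100 → c = 010010, weight = 2.
  m = 1100 → c = 100010, weight = 2.
  m = 0010 → c = 111100, weight = 4.
  m = 1010 → c = 001100, weight = 2.
  m = 0110 → c = 101110, weight = 4.
  m = 1110 → c = 011110, weight = 4.
  m = 0001 → c = 011111, weight = 5.
  m = 1001 → c = 101111, weight = 5.
  m = 0101 → c = 001101, weight = 3.
  m = 1101 → c = 111101, weight = 5.
  m = 0011 → c = 100011, weight = 3.
  m = 1011 → c = 010011, weight = 3.
  m = 0111 → c = 110001, weight = 3.
  m = 1111 → c = 000001, weight = 1.
Tally weights:
  weight 0: 1 codewords.
  weight 1: 1 codewords.
  weight 2: 4 codewords.
  weight 3: 4 codewords.
  weight 4: 3 codewords.
  weight 5: 3 codewords.
Minimum distance d = smallest w > 0 with A_w > 0 = 1.
Sanity: Σ A_w = 16 = 2^4 = 16 ✓.


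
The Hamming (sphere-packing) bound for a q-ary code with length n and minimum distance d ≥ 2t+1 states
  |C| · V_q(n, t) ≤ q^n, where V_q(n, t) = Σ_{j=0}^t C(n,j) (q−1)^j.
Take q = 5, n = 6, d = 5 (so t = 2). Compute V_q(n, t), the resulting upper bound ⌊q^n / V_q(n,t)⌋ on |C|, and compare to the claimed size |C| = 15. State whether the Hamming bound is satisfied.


V_q(n, t) = 265, q^n = 15625, Hamming bound = 58, |C| = 15 ≤ bound (satisfied).

Step 1: Compute V_q(n, t) = Σ_{j=0}^2 C(n, j) (q−1)^j.
  j = 0: C(6,0)·(4)^0 = 1·1 = 1.
  j = 1: C(6,1)·(4)^1 = 6·4 = 24.
  j = 2: C(6,2)·(4)^2 = 15·16 = 240.
  V_q(n, t) = 1 + 24 + 240 = 265.
Step 2: q^n = 5^6 = 15625.
Step 3: Hamming bound ⌊q^n / V_q(n,t)⌋ = ⌊15625/265⌋ = 58.
Step 4: Compare |C| = 15 to 58: satisfied.
The claimed |C| lies below the Hamming bound.


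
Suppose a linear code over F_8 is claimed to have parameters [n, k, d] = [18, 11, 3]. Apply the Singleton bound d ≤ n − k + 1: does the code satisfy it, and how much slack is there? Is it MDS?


Singleton RHS = n − k + 1 = 8, slack = 5, bound satisfied, not MDS.

Singleton bound: d ≤ n − k + 1.
Here n = 18, k = 11, so n − k + 1 = 8.
Given d = 3, check d ≤ 8: YES.
Slack = (n − k + 1) − d = 5.
The code is NOT MDS (slack = 5 > 0).
Description: the claimed parameters are [18, 11, 3]_8; such a code would be non-MDS.


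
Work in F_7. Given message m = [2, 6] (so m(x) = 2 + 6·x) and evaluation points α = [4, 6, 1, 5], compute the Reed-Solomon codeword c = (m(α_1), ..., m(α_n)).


c = [5, 3, 1, 4]

Message polynomial: m(x) = 2 + 6·x (mod 7).
For each evaluation point α_i, compute m(α_i) mod 7:
  α_1 = 4: Horner steps 6 → 5, so m(4) = 5.
  α_2 = 6: Horner steps 6 → 3, so m(6) = 3.
  α_3 = 1: Horner steps 6 → 1, so m(1) = 1.
  α_4 = 5: Horner steps 6 → 4, so m(5) = 4.
Codeword c = [5, 3, 1, 4] ∈ F_7^4.


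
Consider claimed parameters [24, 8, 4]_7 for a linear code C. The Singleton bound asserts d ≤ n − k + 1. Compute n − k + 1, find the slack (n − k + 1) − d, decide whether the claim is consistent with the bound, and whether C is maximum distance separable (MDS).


Singleton RHS = n − k + 1 = 17, slack = 13, bound satisfied, not MDS.

Singleton bound: d ≤ n − k + 1.
Here n = 24, k = 8, so n − k + 1 = 17.
Given d = 4, check d ≤ 17: YES.
Slack = (n − k + 1) − d = 13.
The code is NOT MDS (slack = 13 > 0).
Description: the claimed parameters are [24, 8, 4]_7; such a code would be non-MDS.


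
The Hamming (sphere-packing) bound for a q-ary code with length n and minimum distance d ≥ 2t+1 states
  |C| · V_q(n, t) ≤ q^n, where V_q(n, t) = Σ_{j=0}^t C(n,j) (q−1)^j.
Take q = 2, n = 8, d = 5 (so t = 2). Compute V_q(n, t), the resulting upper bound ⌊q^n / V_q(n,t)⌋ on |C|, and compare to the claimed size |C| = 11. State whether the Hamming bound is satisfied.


V_q(n, t) = 37, q^n = 256, Hamming bound = 6, |C| = 11 > bound (violated).

Step 1: Compute V_q(n, t) = Σ_{j=0}^2 C(n, j) (q−1)^j.
  j = 0: C(8,0)·(1)^0 = 1·1 = 1.
  j = 1: C(8,1)·(1)^1 = 8·1 = 8.
  j = 2: C(8,2)·(1)^2 = 28·1 = 28.
  V_q(n, t) = 1 + 8 + 28 = 37.
Step 2: q^n = 2^8 = 256.
Step 3: Hamming bound ⌊q^n / V_q(n,t)⌋ = ⌊256/37⌋ = 6.
Step 4: Compare |C| = 11 to 6: violated.
The claimed |C| lies above the Hamming bound, so no 2-ary code of length 8 with d ≥ 5 can have 11 codewords.


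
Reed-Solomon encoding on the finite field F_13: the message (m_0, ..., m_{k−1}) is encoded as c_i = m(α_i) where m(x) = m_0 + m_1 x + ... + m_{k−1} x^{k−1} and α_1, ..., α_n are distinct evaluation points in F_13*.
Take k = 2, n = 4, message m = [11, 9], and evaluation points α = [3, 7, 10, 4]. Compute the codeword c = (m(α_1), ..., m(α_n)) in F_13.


c = [12, 9, 10, 8]

Message polynomial: m(x) = 11 + 9·x (mod 13).
For each evaluation point α_i, compute m(α_i) mod 13:
  α_1 = 3: Horner steps 9 → 12, so m(3) = 12.
  α_2 = 7: Horner steps 9 → 9, so m(7) = 9.
  α_3 = 10: Horner steps 9 → 10, so m(10) = 10.
  α_4 = 4: Horner steps 9 → 8, so m(4) = 8.
Codeword c = [12, 9, 10, 8] ∈ F_13^4.


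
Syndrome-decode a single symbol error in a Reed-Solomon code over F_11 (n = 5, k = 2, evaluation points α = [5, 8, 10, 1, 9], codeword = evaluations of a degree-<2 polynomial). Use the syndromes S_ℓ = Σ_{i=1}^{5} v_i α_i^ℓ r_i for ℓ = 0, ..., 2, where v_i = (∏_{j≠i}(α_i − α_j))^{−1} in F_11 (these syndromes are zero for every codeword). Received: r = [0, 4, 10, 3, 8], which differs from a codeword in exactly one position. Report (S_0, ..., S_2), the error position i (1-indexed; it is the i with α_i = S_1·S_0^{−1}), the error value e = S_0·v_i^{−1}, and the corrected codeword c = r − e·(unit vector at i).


S = (1, 8, 9), error at position 2, error magnitude e = 9, c = [0, 6, 10, 3, 8].

Step 1: column multipliers v_i = (∏_{j≠i}(α_i − α_j))^{−1} mod 11.
  i = 1 (α = 5): (5−8)(5−10)(5−1)(5−9) = (−3)·(−5)·4·(−4) = −240 ≡ 2, so v_1 = 2^{−1} = 6 (mod 11).
  i = 2 (α = 8): (8−5)(8−10)(8−1)(8−9) = 3·(−2)·7·(−1) = 42 ≡ 9, so v_2 = 9^{−1} = 5 (mod 11).
  i = 3 (α = 10): (10−5)(10−8)(10−1)(10−9) = 5·2·9·1 = 90 ≡ 2, so v_3 = 2^{−1} = 6 (mod 11).
  i = 4 (α = 1): (1−5)(1−8)(1−10)(1−9) = (−4)·(−7)·(−9)·(−8) = 2016 ≡ 3, so v_4 = 3^{−1} = 4 (mod 11).
  i = 5 (α = 9): (9−5)(9−8)(9−10)(9−1) = 4·1·(−1)·8 = −32 ≡ 1, so v_5 = 1^{−1} = 1 (mod 11).
  v = [6, 5, 6, 4, 1].
Step 2: syndromes of r = [0, 4, 10, 3, 8] (all sums mod 11).
  S_0 = Σ v_i r_i = 6·0 + 5·4 + 6·10 + 4·3 + 1·8 = 100 ≡ 1.
  S_1 = Σ v_i α_i r_i = 6·5·0 + 5·8·4 + 6·10·10 + 4·1·3 + 1·9·8 = 844 ≡ 8.
  α_i^2 mod 11 = [3, 9, 1, 1, 4].
  S_2 = Σ v_i α_i^2 r_i = 6·3·0 + 5·9·4 + 6·1·10 + 4·1·3 + 1·4·8 = 284 ≡ 9.
  S = (1, 8, 9) ≠ 0, so r is not a codeword (an error is present).
Step 3: locate the error. For a single error e at position i, S_ℓ = v_i·e·α_i^ℓ, so α_err = S_1/S_0.
  S_0^{−1} = 1^{−1} = 1 (mod 11), so α_err = 8·1 = 8 ≡ 8 = α_2. Error position i = 2.
  Consistency check: S_2/S_1 = 9·7 = 63 ≡ 8 = α_err ✓ (single-error assumption holds).
Step 4: error magnitude e = S_0/v_2 = S_0·∏_{j≠2}(α_2 − α_j) = 1·9 = 9 ≡ 9 (mod 11).
Step 5: correct position 2: c_2 = r_2 − e = 4 − 9 ≡ 6 (mod 11). Hence c = [0, 6, 10, 3, 8].
  Check: interpolating c through the α_i gives m(x) = 1 + 2·x (degree < 2) with m(α_i) = c_i for every i, so c is indeed a codeword.


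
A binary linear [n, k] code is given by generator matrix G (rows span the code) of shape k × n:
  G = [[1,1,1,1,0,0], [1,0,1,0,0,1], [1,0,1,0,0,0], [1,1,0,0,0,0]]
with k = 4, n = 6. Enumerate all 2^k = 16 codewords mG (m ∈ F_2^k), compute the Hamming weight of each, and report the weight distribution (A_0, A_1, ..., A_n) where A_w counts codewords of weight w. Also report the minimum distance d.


Weight distribution: A_0 = 1, A_1 = 1, A_2 = 6, A_3 = 6, A_4 = 1, A_5 = 1. Minimum distance d = 1.

Enumerate all 2^4 = 16 messages m ∈ F_2^4.
For each, compute codeword c = mG in F_2^6, then tally its weight.
  m = 0000 → c = 000000, weight = 0.
  m = 1000 → c = 111100, weight = 4.
  m = 0100 → c = 101001, weight = 3.
  m = 1100 → c = 010101, weight = 3.
  m = 0010 → c = 101000, weight = 2.
  m = 1010 → c = 010100, weight = 2.
  m = 0110 → c = 000001, weight = 1.
  m = 1110 → c = 111101, weight = 5.
  m = 0001 → c = 110000, weight = 2.
  m = 1001 → c = 001100, weight = 2.
  m = 0101 → c = 011001, weight = 3.
  m = 1101 → c = 100101, weight = 3.
  m = 0011 → c = 011000, weight = 2.
  m = 1011 → c = 100100, weight = 2.
  m = 0111 → c = 110001, weight = 3.
  m = 1111 → c = 001101, weight = 3.
Tally weights:
  weight 0: 1 codewords.
  weight 1: 1 codewords.
  weight 2: 6 codewords.
  weight 3: 6 codewords.
  weight 4: 1 codewords.
  weight 5: 1 codewords.
Minimum distance d = smallest w > 0 with A_w > 0 = 1.
Sanity: Σ A_w = 16 = 2^4 = 16 ✓.


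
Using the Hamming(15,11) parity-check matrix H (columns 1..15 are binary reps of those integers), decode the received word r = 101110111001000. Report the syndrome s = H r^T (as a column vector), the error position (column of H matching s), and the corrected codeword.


s = (1, 0, 0, 1)^T, error position = 9, corrected codeword c = 101110110001000

Compute s = H r^T mod 2 one row at a time:
  s_1 = 1 + 1 + 0 + 0 + 1 + 0 + 0 + 0 = 3 ≡ 1 (mod 2).
  s_2 = 1 + 1 + 0 + 1 + 1 + 0 + 0 + 0 = 4 ≡ 0 (mod 2).
  s_3 = 0 + 1 + 0 + 1 + 0 + 0 + 0 + 0 = 2 ≡ 0 (mod 2).
  s_4 = 1 + 1 + 1 + 1 + 1 + 0 + 0 + 0 = 5 ≡ 1 (mod 2).
s = (1, 0, 0, 1)^T — this equals column 9 of H (binary 1001), so error is at position 9.
Correct: flip bit 9 of r = 101110111001000 to get c = 101110110001000.


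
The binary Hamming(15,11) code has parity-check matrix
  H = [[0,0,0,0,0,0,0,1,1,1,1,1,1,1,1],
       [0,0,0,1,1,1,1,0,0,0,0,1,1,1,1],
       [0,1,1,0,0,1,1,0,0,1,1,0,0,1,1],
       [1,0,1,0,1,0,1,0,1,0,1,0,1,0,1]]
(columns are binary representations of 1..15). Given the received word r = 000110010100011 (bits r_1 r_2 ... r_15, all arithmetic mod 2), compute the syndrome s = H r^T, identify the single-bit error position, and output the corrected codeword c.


s = (0, 0, 1, 0)^T, error position = 2, corrected codeword c = 010110010100011

Compute s = H r^T mod 2 one row at a time:
  s_1 = 1 + 0 + 1 + 0 + 0 + 0 + 1 + 1 = 4 ≡ 0 (mod 2).
  s_2 = 1 + 1 + 0 + 0 + 0 + 0 + 1 + 1 = 4 ≡ 0 (mod 2).
  s_3 = 0 + 0 + 0 + 0 + 1 + 0 + 1 + 1 = 3 ≡ 1 (mod 2).
  s_4 = 0 + 0 + 1 + 0 + 0 + 0 + 0 + 1 = 2 ≡ 0 (mod 2).
s = (0, 0, 1, 0)^T — this equals column 2 of H (binary 0010), so error is at position 2.
Correct: flip bit 2 of r = 000110010100011 to get c = 010110010100011.


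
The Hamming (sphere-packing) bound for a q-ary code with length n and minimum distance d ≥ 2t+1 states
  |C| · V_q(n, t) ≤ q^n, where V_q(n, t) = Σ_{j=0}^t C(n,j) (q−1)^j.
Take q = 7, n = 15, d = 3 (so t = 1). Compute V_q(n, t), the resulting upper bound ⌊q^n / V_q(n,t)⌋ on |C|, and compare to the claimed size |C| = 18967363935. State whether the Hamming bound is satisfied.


V_q(n, t) = 91, q^n = 4747561509943, Hamming bound = 52171005603, |C| = 18967363935 ≤ bound (satisfied).

Step 1: Compute V_q(n, t) = Σ_{j=0}^1 C(n, j) (q−1)^j.
  j = 0: C(15,0)·(6)^0 = 1·1 = 1.
  j = 1: C(15,1)·(6)^1 = 15·6 = 90.
  V_q(n, t) = 1 + 90 = 91.
Step 2: q^n = 7^15 = 4747561509943.
Step 3: Hamming bound ⌊q^n / V_q(n,t)⌋ = ⌊4747561509943/91⌋ = 52171005603.
Step 4: Compare |C| = 18967363935 to 52171005603: satisfied.
The claimed |C| lies below the Hamming bound.


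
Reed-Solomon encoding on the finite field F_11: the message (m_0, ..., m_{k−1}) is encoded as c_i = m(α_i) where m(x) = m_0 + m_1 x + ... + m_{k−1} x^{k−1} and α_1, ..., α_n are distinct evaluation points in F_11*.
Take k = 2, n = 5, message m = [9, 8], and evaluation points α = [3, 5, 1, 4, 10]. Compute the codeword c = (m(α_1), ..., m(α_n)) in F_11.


c = [0, 5, 6, 8, 1]

Message polynomial: m(x) = 9 + 8·x (mod 11).
For each evaluation point α_i, compute m(α_i) mod 11:
  α_1 = 3: Horner steps 8 → 0, so m(3) = 0.
  α_2 = 5: Horner steps 8 → 5, so m(5) = 5.
  α_3 = 1: Horner steps 8 → 6, so m(1) = 6.
  α_4 = 4: Horner steps 8 → 8, so m(4) = 8.
  α_5 = 10: Horner steps 8 → 1, so m(10) = 1.
Codeword c = [0, 5, 6, 8, 1] ∈ F_11^5.


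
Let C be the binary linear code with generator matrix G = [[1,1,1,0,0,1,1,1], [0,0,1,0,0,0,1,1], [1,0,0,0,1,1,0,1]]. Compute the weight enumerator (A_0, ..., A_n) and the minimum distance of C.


Weight distribution: A_0 = 1, A_3 = 3, A_4 = 2, A_5 = 1, A_6 = 1. Minimum distance d = 3.

Enumerate all 2^3 = 8 messages m ∈ F_2^3.
For each, compute codeword c = mG in F_2^8, then tally its weight.
  m = 000 → c = 00000000, weight = 0.
  m = 100 → c = 11100111, weight = 6.
  m = 010 → c = 00100011, weight = 3.
  m = 110 → c = 11000100, weight = 3.
  m = 001 → c = 10001101, weight = 4.
  m = 101 → c = 01101010, weight = 4.
  m = 011 → c = 10101110, weight = 5.
  m = 111 → c = 01001001, weight = 3.
Tally weights:
  weight 0: 1 codewords.
  weight 3: 3 codewords.
  weight 4: 2 codewords.
  weight 5: 1 codewords.
  weight 6: 1 codewords.
Minimum distance d = smallest w > 0 with A_w > 0 = 3.
Sanity: Σ A_w = 8 = 2^3 = 8 ✓.


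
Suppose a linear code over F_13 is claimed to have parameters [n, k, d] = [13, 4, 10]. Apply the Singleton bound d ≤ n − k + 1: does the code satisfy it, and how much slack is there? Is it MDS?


Singleton RHS = n − k + 1 = 10, slack = 0, bound satisfied, MDS.

Singleton bound: d ≤ n − k + 1.
Here n = 13, k = 4, so n − k + 1 = 10.
Given d = 10, check d ≤ 10: YES.
Slack = (n − k + 1) − d = 0.
The code is MDS (slack = 0).
Description: the claimed parameters are [13, 4, 10]_13; such a code would be MDS (meets Singleton bound).


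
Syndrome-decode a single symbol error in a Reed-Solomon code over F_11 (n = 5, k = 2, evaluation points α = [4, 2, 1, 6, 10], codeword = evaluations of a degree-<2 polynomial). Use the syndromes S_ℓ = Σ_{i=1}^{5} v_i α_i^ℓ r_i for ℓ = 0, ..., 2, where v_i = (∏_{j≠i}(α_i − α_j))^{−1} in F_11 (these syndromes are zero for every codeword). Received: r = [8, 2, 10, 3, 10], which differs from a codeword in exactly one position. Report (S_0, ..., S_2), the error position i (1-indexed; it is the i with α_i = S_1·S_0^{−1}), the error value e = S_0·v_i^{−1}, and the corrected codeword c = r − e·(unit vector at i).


S = (6, 5, 6), error at position 5, error magnitude e = 6, c = [8, 2, 10, 3, 4].

Step 1: column multipliers v_i = (∏_{j≠i}(α_i − α_j))^{−1} mod 11.
  i = 1 (α = 4): (4−2)(4−1)(4−6)(4−10) = 2·3·(−2)·(−6) = 72 ≡ 6, so v_1 = 6^{−1} = 2 (mod 11).
  i = 2 (α = 2): (2−4)(2−1)(2−6)(2−10) = (−2)·1·(−4)·(−8) = −64 ≡ 2, so v_2 = 2^{−1} = 6 (mod 11).
  i = 3 (α = 1): (1−4)(1−2)(1−6)(1−10) = (−3)·(−1)·(−5)·(−9) = 135 ≡ 3, so v_3 = 3^{−1} = 4 (mod 11).
  i = 4 (α = 6): (6−4)(6−2)(6−1)(6−10) = 2·4·5·(−4) = −160 ≡ 5, so v_4 = 5^{−1} = 9 (mod 11).
  i = 5 (α = 10): (10−4)(10−2)(10−1)(10−6) = 6·8·9·4 = 1728 ≡ 1, so v_5 = 1^{−1} = 1 (mod 11).
  v = [2, 6, 4, 9, 1].
Step 2: syndromes of r = [8, 2, 10, 3, 10] (all sums mod 11).
  S_0 = Σ v_i r_i = 2·8 + 6·2 + 4·10 + 9·3 + 1·10 = 105 ≡ 6.
  S_1 = Σ v_i α_i r_i = 2·4·8 + 6·2·2 + 4·1·10 + 9·6·3 + 1·10·10 = 390 ≡ 5.
  α_i^2 mod 11 = [5, 4, 1, 3, 1].
  S_2 = Σ v_i α_i^2 r_i = 2·5·8 + 6·4·2 + 4·1·10 + 9·3·3 + 1·1·10 = 259 ≡ 6.
  S = (6, 5, 6) ≠ 0, so r is not a codeword (an error is present).
Step 3: locate the error. For a single error e at position i, S_ℓ = v_i·e·α_i^ℓ, so α_err = S_1/S_0.
  S_0^{−1} = 6^{−1} = 2 (mod 11), so α_err = 5·2 = 10 ≡ 10 = α_5. Error position i = 5.
  Consistency check: S_2/S_1 = 6·9 = 54 ≡ 10 = α_err ✓ (single-error assumption holds).
Step 4: error magnitude e = S_0/v_5 = S_0·∏_{j≠5}(α_5 − α_j) = 6·1 = 6 ≡ 6 (mod 11).
Step 5: correct position 5: c_5 = r_5 − e = 10 − 6 ≡ 4 (mod 11). Hence c = [8, 2, 10, 3, 4].
  Check: interpolating c through the α_i gives m(x) = 7 + 3·x (degree < 2) with m(α_i) = c_i for every i, so c is indeed a codeword.


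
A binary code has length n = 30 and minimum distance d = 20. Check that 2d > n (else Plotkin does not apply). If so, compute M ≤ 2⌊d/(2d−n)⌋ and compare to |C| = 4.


Plotkin bound M ≤ 4; given |C| = 4 ≤ bound (satisfied).

Check applicability: 2d = 40, n = 30.
2d − n = 10 > 0, so Plotkin applies.
Compute d/(2d−n) = 20/10 ≈ 2.0000.
⌊d/(2d−n)⌋ = 2.
Plotkin bound: M ≤ 2·2 = 4.
Given |C| = 4, check: satisfied.
This |C| is at the Plotkin bound.


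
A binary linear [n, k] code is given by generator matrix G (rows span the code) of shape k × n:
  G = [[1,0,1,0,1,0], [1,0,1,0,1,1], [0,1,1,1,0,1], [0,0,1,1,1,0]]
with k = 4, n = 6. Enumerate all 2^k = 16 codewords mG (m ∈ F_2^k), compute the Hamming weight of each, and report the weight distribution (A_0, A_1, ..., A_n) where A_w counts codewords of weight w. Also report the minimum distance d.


Weight distribution: A_0 = 1, A_1 = 1, A_2 = 2, A_3 = 6, A_4 = 5, A_5 = 1. Minimum distance d = 1.

Enumerate all 2^4 = 16 messages m ∈ F_2^4.
For each, compute codeword c = mG in F_2^6, then tally its weight.
  m = 0000 → c = 000000, weight = 0.
  m = 1000 → c = 101010, weight = 3.
  m = 0100 → c = 101011, weight = 4.
  m = 1100 → c = 000001, weight = 1.
  m = 0010 → c = 011101, weight = 4.
  m = 1010 → c = 110111, weight = 5.
  m = 0110 → c = 110110, weight = 4.
  m = 1110 → c = 011100, weight = 3.
  m = 0001 → c = 001110, weight = 3.
  m = 1001 → c = 100100, weight = 2.
  m = 0101 → c = 100101, weight = 3.
  m = 1101 → c = 001111, weight = 4.
  m = 0011 → c = 010011, weight = 3.
  m = 1011 → c = 111001, weight = 4.
  m = 0111 → c = 111000, weight = 3.
  m = 1111 → c = 010010, weight = 2.
Tally weights:
  weight 0: 1 codewords.
  weight 1: 1 codewords.
  weight 2: 2 codewords.
  weight 3: 6 codewords.
  weight 4: 5 codewords.
  weight 5: 1 codewords.
Minimum distance d = smallest w > 0 with A_w > 0 = 1.
Sanity: Σ A_w = 16 = 2^4 = 16 ✓.


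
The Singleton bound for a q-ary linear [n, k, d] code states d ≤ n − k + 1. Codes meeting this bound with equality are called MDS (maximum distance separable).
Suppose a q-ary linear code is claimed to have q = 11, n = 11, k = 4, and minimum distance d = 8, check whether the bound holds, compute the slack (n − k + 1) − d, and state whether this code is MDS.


Singleton RHS = n − k + 1 = 8, slack = 0, bound satisfied, MDS.

Singleton bound: d ≤ n − k + 1.
Here n = 11, k = 4, so n − k + 1 = 8.
Given d = 8, check d ≤ 8: YES.
Slack = (n − k + 1) − d = 0.
The code is MDS (slack = 0).
Description: the claimed parameters are [11, 4, 8]_11; such a code would be MDS (meets Singleton bound).


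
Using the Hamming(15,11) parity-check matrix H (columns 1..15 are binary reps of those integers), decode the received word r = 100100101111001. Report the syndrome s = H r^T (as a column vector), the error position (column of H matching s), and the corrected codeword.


s = (1, 0, 0, 1)^T, error position = 9, corrected codeword c = 100100100111001

Compute s = H r^T mod 2 one row at a time:
  s_1 = 0 + 1 + 1 + 1 + 1 + 0 + 0 + 1 = 5 ≡ 1 (mod 2).
  s_2 = 1 + 0 + 0 + 1 + 1 + 0 + 0 + 1 = 4 ≡ 0 (mod 2).
  s_3 = 0 + 0 + 0 + 1 + 1 + 1 + 0 + 1 = 4 ≡ 0 (mod 2).
  s_4 = 1 + 0 + 0 + 1 + 1 + 1 + 0 + 1 = 5 ≡ 1 (mod 2).
s = (1, 0, 0, 1)^T — this equals column 9 of H (binary 1001), so error is at position 9.
Correct: flip bit 9 of r = 100100101111001 to get c = 100100100111001.


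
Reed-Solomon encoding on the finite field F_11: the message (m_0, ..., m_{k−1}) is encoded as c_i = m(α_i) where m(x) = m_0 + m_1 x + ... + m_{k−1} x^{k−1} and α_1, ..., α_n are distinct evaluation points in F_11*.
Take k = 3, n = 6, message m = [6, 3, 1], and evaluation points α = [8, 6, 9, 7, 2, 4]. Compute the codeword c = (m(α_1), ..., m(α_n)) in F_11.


c = [6, 5, 4, 10, 5, 1]

Message polynomial: m(x) = 6 + 3·x + 1·x^2 (mod 11).
For each evaluation point α_i, compute m(α_i) mod 11:
  α_1 = 8: Horner steps 1 → 0 → 6, so m(8) = 6.
  α_2 = 6: Horner steps 1 → 9 → 5, so m(6) = 5.
  α_3 = 9: Horner steps 1 → 1 → 4, so m(9) = 4.
  α_4 = 7: Horner steps 1 → 10 → 10, so m(7) = 10.
  α_5 = 2: Horner steps 1 → 5 → 5, so m(2) = 5.
  α_6 = 4: Horner steps 1 → 7 → 1, so m(4) = 1.
Codeword c = [6, 5, 4, 10, 5, 1] ∈ F_11^6.


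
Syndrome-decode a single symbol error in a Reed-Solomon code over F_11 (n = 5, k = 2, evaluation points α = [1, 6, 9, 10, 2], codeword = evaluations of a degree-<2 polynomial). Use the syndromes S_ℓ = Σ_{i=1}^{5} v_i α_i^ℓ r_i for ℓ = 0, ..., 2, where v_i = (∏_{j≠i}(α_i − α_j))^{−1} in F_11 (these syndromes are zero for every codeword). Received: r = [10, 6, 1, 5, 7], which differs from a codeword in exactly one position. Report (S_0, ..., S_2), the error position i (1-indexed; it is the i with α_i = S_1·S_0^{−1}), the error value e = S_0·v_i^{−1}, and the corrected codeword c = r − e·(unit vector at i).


S = (6, 10, 2), error at position 3, error magnitude e = 4, c = [10, 6, 8, 5, 7].

Step 1: column multipliers v_i = (∏_{j≠i}(α_i − α_j))^{−1} mod 11.
  i = 1 (α = 1): (1−6)(1−9)(1−10)(1−2) = (−5)·(−8)·(−9)·(−1) = 360 ≡ 8, so v_1 = 8^{−1} = 7 (mod 11).
  i = 2 (α = 6): (6−1)(6−9)(6−10)(6−2) = 5·(−3)·(−4)·4 = 240 ≡ 9, so v_2 = 9^{−1} = 5 (mod 11).
  i = 3 (α = 9): (9−1)(9−6)(9−10)(9−2) = 8·3·(−1)·7 = −168 ≡ 8, so v_3 = 8^{−1} = 7 (mod 11).
  i = 4 (α = 10): (10−1)(10−6)(10−9)(10−2) = 9·4·1·8 = 288 ≡ 2, so v_4 = 2^{−1} = 6 (mod 11).
  i = 5 (α = 2): (2−1)(2−6)(2−9)(2−10) = 1·(−4)·(−7)·(−8) = −224 ≡ 7, so v_5 = 7^{−1} = 8 (mod 11).
  v = [7, 5, 7, 6, 8].
Step 2: syndromes of r = [10, 6, 1, 5, 7] (all sums mod 11).
  S_0 = Σ v_i r_i = 7·10 + 5·6 + 7·1 + 6·5 + 8·7 = 193 ≡ 6.
  S_1 = Σ v_i α_i r_i = 7·1·10 + 5·6·6 + 7·9·1 + 6·10·5 + 8·2·7 = 725 ≡ 10.
  α_i^2 mod 11 = [1, 3, 4, 1, 4].
  S_2 = Σ v_i α_i^2 r_i = 7·1·10 + 5·3·6 + 7·4·1 + 6·1·5 + 8·4·7 = 442 ≡ 2.
  S = (6, 10, 2) ≠ 0, so r is not a codeword (an error is present).
Step 3: locate the error. For a single error e at position i, S_ℓ = v_i·e·α_i^ℓ, so α_err = S_1/S_0.
  S_0^{−1} = 6^{−1} = 2 (mod 11), so α_err = 10·2 = 20 ≡ 9 = α_3. Error position i = 3.
  Consistency check: S_2/S_1 = 2·10 = 20 ≡ 9 = α_err ✓ (single-error assumption holds).
Step 4: error magnitude e = S_0/v_3 = S_0·∏_{j≠3}(α_3 − α_j) = 6·8 = 48 ≡ 4 (mod 11).
Step 5: correct position 3: c_3 = r_3 − e = 1 − 4 ≡ 8 (mod 11). Hence c = [10, 6, 8, 5, 7].
  Check: interpolating c through the α_i gives m(x) = 2 + 8·x (degree < 2) with m(α_i) = c_i for every i, so c is indeed a codeword.


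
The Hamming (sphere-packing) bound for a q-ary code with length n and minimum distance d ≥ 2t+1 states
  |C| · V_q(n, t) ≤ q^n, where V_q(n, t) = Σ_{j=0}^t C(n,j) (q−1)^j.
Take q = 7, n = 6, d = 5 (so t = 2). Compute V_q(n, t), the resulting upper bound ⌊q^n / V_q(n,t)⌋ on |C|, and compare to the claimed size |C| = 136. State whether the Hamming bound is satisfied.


V_q(n, t) = 577, q^n = 117649, Hamming bound = 203, |C| = 136 ≤ bound (satisfied).

Step 1: Compute V_q(n, t) = Σ_{j=0}^2 C(n, j) (q−1)^j.
  j = 0: C(6,0)·(6)^0 = 1·1 = 1.
  j = 1: C(6,1)·(6)^1 = 6·6 = 36.
  j = 2: C(6,2)·(6)^2 = 15·36 = 540.
  V_q(n, t) = 1 + 36 + 540 = 577.
Step 2: q^n = 7^6 = 117649.
Step 3: Hamming bound ⌊q^n / V_q(n,t)⌋ = ⌊117649/577⌋ = 203.
Step 4: Compare |C| = 136 to 203: satisfied.
The claimed |C| lies below the Hamming bound.


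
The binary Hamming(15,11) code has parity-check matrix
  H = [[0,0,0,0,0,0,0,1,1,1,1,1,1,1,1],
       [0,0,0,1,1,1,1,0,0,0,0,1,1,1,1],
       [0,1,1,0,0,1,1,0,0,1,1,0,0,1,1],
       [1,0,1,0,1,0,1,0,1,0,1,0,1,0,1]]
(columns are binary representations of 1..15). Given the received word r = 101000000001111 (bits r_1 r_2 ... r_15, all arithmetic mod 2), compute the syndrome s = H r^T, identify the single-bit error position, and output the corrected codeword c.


s = (0, 0, 1, 0)^T, error position = 2, corrected codeword c = 111000000001111

Compute s = H r^T mod 2 one row at a time:
  s_1 = 0 + 0 + 0 + 0 + 1 + 1 + 1 + 1 = 4 ≡ 0 (mod 2).
  s_2 = 0 + 0 + 0 + 0 + 1 + 1 + 1 + 1 = 4 ≡ 0 (mod 2).
  s_3 = 0 + 1 + 0 + 0 + 0 + 0 + 1 + 1 = 3 ≡ 1 (mod 2).
  s_4 = 1 + 1 + 0 + 0 + 0 + 0 + 1 + 1 = 4 ≡ 0 (mod 2).
s = (0, 0, 1, 0)^T — this equals column 2 of H (binary 0010), so error is at position 2.
Correct: flip bit 2 of r = 101000000001111 to get c = 111000000001111.


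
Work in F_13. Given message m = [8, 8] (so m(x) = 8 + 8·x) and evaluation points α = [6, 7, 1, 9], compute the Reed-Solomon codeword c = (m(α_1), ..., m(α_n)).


c = [4, 12, 3, 2]

Message polynomial: m(x) = 8 + 8·x (mod 13).
For each evaluation point α_i, compute m(α_i) mod 13:
  α_1 = 6: Horner steps 8 → 4, so m(6) = 4.
  α_2 = 7: Horner steps 8 → 12, so m(7) = 12.
  α_3 = 1: Horner steps 8 → 3, so m(1) = 3.
  α_4 = 9: Horner steps 8 → 2, so m(9) = 2.
Codeword c = [4, 12, 3, 2] ∈ F_13^4.


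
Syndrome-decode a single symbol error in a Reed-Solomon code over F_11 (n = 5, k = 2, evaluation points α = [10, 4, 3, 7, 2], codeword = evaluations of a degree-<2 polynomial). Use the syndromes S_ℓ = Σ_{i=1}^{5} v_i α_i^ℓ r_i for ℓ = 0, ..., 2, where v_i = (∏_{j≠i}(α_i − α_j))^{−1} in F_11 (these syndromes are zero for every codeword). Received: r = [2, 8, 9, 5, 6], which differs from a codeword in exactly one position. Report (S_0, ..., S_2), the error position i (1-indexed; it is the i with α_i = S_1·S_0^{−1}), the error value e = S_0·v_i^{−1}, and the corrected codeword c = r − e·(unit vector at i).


S = (6, 1, 2), error at position 5, error magnitude e = 7, c = [2, 8, 9, 5, 10].

Step 1: column multipliers v_i = (∏_{j≠i}(α_i − α_j))^{−1} mod 11.
  i = 1 (α = 10): (10−4)(10−3)(10−7)(10−2) = 6·7·3·8 = 1008 ≡ 7, so v_1 = 7^{−1} = 8 (mod 11).
  i = 2 (α = 4): (4−10)(4−3)(4−7)(4−2) = (−6)·1·(−3)·2 = 36 ≡ 3, so v_2 = 3^{−1} = 4 (mod 11).
  i = 3 (α = 3): (3−10)(3−4)(3−7)(3−2) = (−7)·(−1)·(−4)·1 = −28 ≡ 5, so v_3 = 5^{−1} = 9 (mod 11).
  i = 4 (α = 7): (7−10)(7−4)(7−3)(7−2) = (−3)·3·4·5 = −180 ≡ 7, so v_4 = 7^{−1} = 8 (mod 11).
  i = 5 (α = 2): (2−10)(2−4)(2−3)(2−7) = (−8)·(−2)·(−1)·(−5) = 80 ≡ 3, so v_5 = 3^{−1} = 4 (mod 11).
  v = [8, 4, 9, 8, 4].
Step 2: syndromes of r = [2, 8, 9, 5, 6] (all sums mod 11).
  S_0 = Σ v_i r_i = 8·2 + 4·8 + 9·9 + 8·5 + 4·6 = 193 ≡ 6.
  S_1 = Σ v_i α_i r_i = 8·10·2 + 4·4·8 + 9·3·9 + 8·7·5 + 4·2·6 = 859 ≡ 1.
  α_i^2 mod 11 = [1, 5, 9, 5, 4].
  S_2 = Σ v_i α_i^2 r_i = 8·1·2 + 4·5·8 + 9·9·9 + 8·5·5 + 4·4·6 = 1201 ≡ 2.
  S = (6, 1, 2) ≠ 0, so r is not a codeword (an error is present).
Step 3: locate the error. For a single error e at position i, S_ℓ = v_i·e·α_i^ℓ, so α_err = S_1/S_0.
  S_0^{−1} = 6^{−1} = 2 (mod 11), so α_err = 1·2 = 2 ≡ 2 = α_5. Error position i = 5.
  Consistency check: S_2/S_1 = 2·1 = 2 ≡ 2 = α_err ✓ (single-error assumption holds).
Step 4: error magnitude e = S_0/v_5 = S_0·∏_{j≠5}(α_5 − α_j) = 6·3 = 18 ≡ 7 (mod 11).
Step 5: correct position 5: c_5 = r_5 − e = 6 − 7 ≡ 10 (mod 11). Hence c = [2, 8, 9, 5, 10].
  Check: interpolating c through the α_i gives m(x) = 1 + 10·x (degree < 2) with m(α_i) = c_i for every i, so c is indeed a codeword.


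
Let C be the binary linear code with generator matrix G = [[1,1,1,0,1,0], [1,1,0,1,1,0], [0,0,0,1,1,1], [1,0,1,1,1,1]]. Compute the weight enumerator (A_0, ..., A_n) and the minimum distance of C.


Weight distribution: A_0 = 1, A_2 = 4, A_3 = 6, A_4 = 3, A_5 = 2. Minimum distance d = 2.

Enumerate all 2^4 = 16 messages m ∈ F_2^4.
For each, compute codeword c = mG in F_2^6, then tally its weight.
  m = 0000 → c = 000000, weight = 0.
  m = 1000 → c = 111010, weight = 4.
  m = 0100 → c = 110110, weight = 4.
  m = 1100 → c = 001100, weight = 2.
  m = 0010 → c = 000111, weight = 3.
  m = 1010 → c = 111101, weight = 5.
  m = 0110 → c = 110001, weight = 3.
  m = 1110 → c = 001011, weight = 3.
  m = 0001 → c = 101111, weight = 5.
  m = 1001 → c = 010101, weight = 3.
  m = 0101 → c = 011001, weight = 3.
  m = 1101 → c = 100011, weight = 3.
  m = 0011 → c = 101000, weight = 2.
  m = 1011 → c = 010010, weight = 2.
  m = 0111 → c = 011110, weight = 4.
  m = 1111 → c = 100100, weight = 2.
Tally weights:
  weight 0: 1 codewords.
  weight 2: 4 codewords.
  weight 3: 6 codewords.
  weight 4: 3 codewords.
  weight 5: 2 codewords.
Minimum distance d = smallest w > 0 with A_w > 0 = 2.
Sanity: Σ A_w = 16 = 2^4 = 16 ✓.


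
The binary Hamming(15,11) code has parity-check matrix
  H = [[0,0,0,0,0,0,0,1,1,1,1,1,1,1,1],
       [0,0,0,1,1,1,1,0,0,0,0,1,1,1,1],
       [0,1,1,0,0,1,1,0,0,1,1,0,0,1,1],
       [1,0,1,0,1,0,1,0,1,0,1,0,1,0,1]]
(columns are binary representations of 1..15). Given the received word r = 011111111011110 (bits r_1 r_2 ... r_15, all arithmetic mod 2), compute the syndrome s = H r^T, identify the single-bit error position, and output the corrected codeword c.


s = (0, 1, 0, 0)^T, error position = 4, corrected codeword c = 011011111011110

Compute s = H r^T mod 2 one row at a time:
  s_1 = 1 + 1 + 0 + 1 + 1 + 1 + 1 + 0 = 6 ≡ 0 (mod 2).
  s_2 = 1 + 1 + 1 + 1 + 1 + 1 + 1 + 0 = 7 ≡ 1 (mod 2).
  s_3 = 1 + 1 + 1 + 1 + 0 + 1 + 1 + 0 = 6 ≡ 0 (mod 2).
  s_4 = 0 + 1 + 1 + 1 + 1 + 1 + 1 + 0 = 6 ≡ 0 (mod 2).
s = (0, 1, 0, 0)^T — this equals column 4 of H (binary 0100), so error is at position 4.
Correct: flip bit 4 of r = 011111111011110 to get c = 011011111011110.


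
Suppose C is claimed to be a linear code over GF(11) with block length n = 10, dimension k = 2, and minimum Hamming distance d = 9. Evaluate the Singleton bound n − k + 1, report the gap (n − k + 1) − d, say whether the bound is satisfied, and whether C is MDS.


Singleton RHS = n − k + 1 = 9, slack = 0, bound satisfied, MDS.

Singleton bound: d ≤ n − k + 1.
Here n = 10, k = 2, so n − k + 1 = 9.
Given d = 9, check d ≤ 9: YES.
Slack = (n − k + 1) − d = 0.
The code is MDS (slack = 0).
Description: the claimed parameters are [10, 2, 9]_11; such a code would be MDS (meets Singleton bound).


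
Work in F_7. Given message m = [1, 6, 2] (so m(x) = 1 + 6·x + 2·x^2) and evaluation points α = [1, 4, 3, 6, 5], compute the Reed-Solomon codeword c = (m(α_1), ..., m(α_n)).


c = [2, 1, 2, 4, 4]

Message polynomial: m(x) = 1 + 6·x + 2·x^2 (mod 7).
For each evaluation point α_i, compute m(α_i) mod 7:
  α_1 = 1: Horner steps 2 → 1 → 2, so m(1) = 2.
  α_2 = 4: Horner steps 2 → 0 → 1, so m(4) = 1.
  α_3 = 3: Horner steps 2 → 5 → 2, so m(3) = 2.
  α_4 = 6: Horner steps 2 → 4 → 4, so m(6) = 4.
  α_5 = 5: Horner steps 2 → 2 → 4, so m(5) = 4.
Codeword c = [2, 1, 2, 4, 4] ∈ F_7^5.


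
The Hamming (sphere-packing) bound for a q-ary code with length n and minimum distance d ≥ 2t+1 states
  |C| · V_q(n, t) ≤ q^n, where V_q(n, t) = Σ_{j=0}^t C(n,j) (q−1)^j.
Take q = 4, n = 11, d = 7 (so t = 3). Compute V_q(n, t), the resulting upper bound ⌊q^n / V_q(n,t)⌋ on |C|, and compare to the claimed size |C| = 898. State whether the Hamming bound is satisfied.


V_q(n, t) = 4984, q^n = 4194304, Hamming bound = 841, |C| = 898 > bound (violated).

Step 1: Compute V_q(n, t) = Σ_{j=0}^3 C(n, j) (q−1)^j.
  j = 0: C(11,0)·(3)^0 = 1·1 = 1.
  j = 1: C(11,1)·(3)^1 = 11·3 = 33.
  j = 2: C(11,2)·(3)^2 = 55·9 = 495.
  j = 3: C(11,3)·(3)^3 = 165·27 = 4455.
  V_q(n, t) = 1 + 33 + 495 + 4455 = 4984.
Step 2: q^n = 4^11 = 4194304.
Step 3: Hamming bound ⌊q^n / V_q(n,t)⌋ = ⌊4194304/4984⌋ = 841.
Step 4: Compare |C| = 898 to 841: violated.
The claimed |C| lies above the Hamming bound, so no 4-ary code of length 11 with d ≥ 7 can have 898 codewords.


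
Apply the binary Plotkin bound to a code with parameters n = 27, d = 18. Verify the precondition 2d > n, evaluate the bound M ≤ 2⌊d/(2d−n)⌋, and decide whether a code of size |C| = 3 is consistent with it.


Plotkin bound M ≤ 4; given |C| = 3 ≤ bound (satisfied).

Check applicability: 2d = 36, n = 27.
2d − n = 9 > 0, so Plotkin applies.
Compute d/(2d−n) = 18/9 ≈ 2.0000.
⌊d/(2d−n)⌋ = 2.
Plotkin bound: M ≤ 2·2 = 4.
Given |C| = 3, check: satisfied.
This |C| is below the Plotkin bound.


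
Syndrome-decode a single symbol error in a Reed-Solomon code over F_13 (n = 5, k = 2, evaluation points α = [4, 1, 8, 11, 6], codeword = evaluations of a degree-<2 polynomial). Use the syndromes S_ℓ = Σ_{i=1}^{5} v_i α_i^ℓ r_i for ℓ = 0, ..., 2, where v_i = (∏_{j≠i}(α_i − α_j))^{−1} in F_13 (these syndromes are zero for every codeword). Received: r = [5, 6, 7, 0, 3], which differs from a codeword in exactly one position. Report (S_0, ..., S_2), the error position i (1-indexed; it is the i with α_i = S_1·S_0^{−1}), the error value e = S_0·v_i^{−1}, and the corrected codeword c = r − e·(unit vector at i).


S = (6, 11, 5), error at position 1, error magnitude e = 6, c = [12, 6, 7, 0, 3].

Step 1: column multipliers v_i = (∏_{j≠i}(α_i − α_j))^{−1} mod 13.
  i = 1 (α = 4): (4−1)(4−8)(4−11)(4−6) = 3·(−4)·(−7)·(−2) = −168 ≡ 1, so v_1 = 1^{−1} = 1 (mod 13).
  i = 2 (α = 1): (1−4)(1−8)(1−11)(1−6) = (−3)·(−7)·(−10)·(−5) = 1050 ≡ 10, so v_2 = 10^{−1} = 4 (mod 13).
  i = 3 (α = 8): (8−4)(8−1)(8−11)(8−6) = 4·7·(−3)·2 = −168 ≡ 1, so v_3 = 1^{−1} = 1 (mod 13).
  i = 4 (α = 11): (11−4)(11−1)(11−8)(11−6) = 7·10·3·5 = 1050 ≡ 10, so v_4 = 10^{−1} = 4 (mod 13).
  i = 5 (α = 6): (6−4)(6−1)(6−8)(6−11) = 2·5·(−2)·(−5) = 100 ≡ 9, so v_5 = 9^{−1} = 3 (mod 13).
  v = [1, 4, 1, 4, 3].
Step 2: syndromes of r = [5, 6, 7, 0, 3] (all sums mod 13).
  S_0 = Σ v_i r_i = 1·5 + 4·6 + 1·7 + 4·0 + 3·3 = 45 ≡ 6.
  S_1 = Σ v_i α_i r_i = 1·4·5 + 4·1·6 + 1·8·7 + 4·11·0 + 3·6·3 = 154 ≡ 11.
  α_i^2 mod 13 = [3, 1, 12, 4, 10].
  S_2 = Σ v_i α_i^2 r_i = 1·3·5 + 4·1·6 + 1·12·7 + 4·4·0 + 3·10·3 = 213 ≡ 5.
  S = (6, 11, 5) ≠ 0, so r is not a codeword (an error is present).
Step 3: locate the error. For a single error e at position i, S_ℓ = v_i·e·α_i^ℓ, so α_err = S_1/S_0.
  S_0^{−1} = 6^{−1} = 11 (mod 13), so α_err = 11·11 = 121 ≡ 4 = α_1. Error position i = 1.
  Consistency check: S_2/S_1 = 5·6 = 30 ≡ 4 = α_err ✓ (single-error assumption holds).
Step 4: error magnitude e = S_0/v_1 = S_0·∏_{j≠1}(α_1 − α_j) = 6·1 = 6 ≡ 6 (mod 13).
Step 5: correct position 1: c_1 = r_1 − e = 5 − 6 ≡ 12 (mod 13). Hence c = [12, 6, 7, 0, 3].
  Check: interpolating c through the α_i gives m(x) = 4 + 2·x (degree < 2) with m(α_i) = c_i for every i, so c is indeed a codeword.


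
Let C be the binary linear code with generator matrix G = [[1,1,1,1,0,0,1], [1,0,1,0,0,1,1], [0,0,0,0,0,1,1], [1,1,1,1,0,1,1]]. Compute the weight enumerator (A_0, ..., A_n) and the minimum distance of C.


Weight distribution: A_0 = 1, A_1 = 2, A_2 = 3, A_3 = 4, A_4 = 3, A_5 = 2, A_6 = 1. Minimum distance d = 1.

Enumerate all 2^4 = 16 messages m ∈ F_2^4.
For each, compute codeword c = mG in F_2^7, then tally its weight.
  m = 0000 → c = 0000000, weight = 0.
  m = 1000 → c = 1111001, weight = 5.
  m = 0100 → c = 1010011, weight = 4.
  m = 1100 → c = 0101010, weight = 3.
  m = 0010 → c = 0000011, weight = 2.
  m = 1010 → c = 1111010, weight = 5.
  m = 0110 → c = 1010000, weight = 2.
  m = 1110 → c = 0101001, weight = 3.
  m = 0001 → c = 1111011, weight = 6.
  m = 1001 → c = 0000010, weight = 1.
  m = 0101 → c = 0101000, weight = 2.
  m = 1101 → c = 1010001, weight = 3.
  m = 0011 → c = 1111000, weight = 4.
  m = 1011 → c = 0000001, weight = 1.
  m = 0111 → c = 0101011, weight = 4.
  m = 1111 → c = 1010010, weight = 3.
Tally weights:
  weight 0: 1 codewords.
  weight 1: 2 codewords.
  weight 2: 3 codewords.
  weight 3: 4 codewords.
  weight 4: 3 codewords.
  weight 5: 2 codewords.
  weight 6: 1 codewords.
Minimum distance d = smallest w > 0 with A_w > 0 = 1.
Sanity: Σ A_w = 16 = 2^4 = 16 ✓.
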